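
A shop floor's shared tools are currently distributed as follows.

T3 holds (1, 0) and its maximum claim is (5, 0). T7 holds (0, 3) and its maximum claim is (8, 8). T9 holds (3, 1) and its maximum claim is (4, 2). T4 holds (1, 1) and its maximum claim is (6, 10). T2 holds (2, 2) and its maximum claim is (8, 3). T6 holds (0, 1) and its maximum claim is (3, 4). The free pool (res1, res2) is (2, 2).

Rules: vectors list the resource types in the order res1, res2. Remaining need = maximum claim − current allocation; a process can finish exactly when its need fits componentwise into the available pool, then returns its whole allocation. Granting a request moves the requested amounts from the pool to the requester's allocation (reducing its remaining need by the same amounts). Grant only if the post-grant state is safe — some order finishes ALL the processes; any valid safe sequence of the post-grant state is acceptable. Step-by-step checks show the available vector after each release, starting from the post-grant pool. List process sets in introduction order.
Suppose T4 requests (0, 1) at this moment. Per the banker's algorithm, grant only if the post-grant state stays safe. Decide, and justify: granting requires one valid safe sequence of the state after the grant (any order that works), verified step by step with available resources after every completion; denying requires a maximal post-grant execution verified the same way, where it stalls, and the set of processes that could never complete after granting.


GRANT — the state after the grant stays safe, e.g. via T9, T3, T2, T6, T7, T4.
Key observation: with (2, 1) left after the transfer, T9 can run at once — the state stays safe.
Verifying the post-grant state step by step:
  pool = (2, 1)
  T9 needs (1, 1) <= (2, 1) -> finishes; pool += (3, 1) = (5, 2)
  T3 needs (4, 0) <= (5, 2) -> finishes; pool += (1, 0) = (6, 2)
  T2 needs (6, 1) <= (6, 2) -> finishes; pool += (2, 2) = (8, 4)
  T6 needs (3, 3) <= (8, 4) -> finishes; pool += (0, 1) = (8, 5)
  T7 needs (8, 5) <= (8, 5) -> finishes; pool += (0, 3) = (8, 8)
  T4 needs (5, 8) <= (8, 8) -> finishes; pool += (1, 2) = (9, 10)


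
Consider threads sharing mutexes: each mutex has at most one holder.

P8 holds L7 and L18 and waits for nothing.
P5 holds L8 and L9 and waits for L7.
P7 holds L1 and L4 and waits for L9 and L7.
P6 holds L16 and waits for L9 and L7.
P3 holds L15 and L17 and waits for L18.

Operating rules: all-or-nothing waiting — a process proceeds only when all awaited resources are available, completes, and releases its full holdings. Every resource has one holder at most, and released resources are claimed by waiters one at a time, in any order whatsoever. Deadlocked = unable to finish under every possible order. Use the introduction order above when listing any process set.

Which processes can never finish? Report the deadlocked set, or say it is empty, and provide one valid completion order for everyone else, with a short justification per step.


The deadlocked set is empty.
Key observation: the waits form no ring: some process can always run, and its releases unblock the others one by one.
A valid finishing order for the others: P8, P5, P6, P3, P7.
Step-by-step check:
  P8: no waits; runs immediately, freeing L7 and L18
  run P5 (all its waits — L7 — are resolved); releases L8 and L9
  run P6 (all its waits — L9 and L7 — are resolved); releases L16
  run P3 (all its waits — L18 — are resolved); releases L15 and L17
  run P7 (all its waits — L9 and L7 — are resolved); releases L1 and L4


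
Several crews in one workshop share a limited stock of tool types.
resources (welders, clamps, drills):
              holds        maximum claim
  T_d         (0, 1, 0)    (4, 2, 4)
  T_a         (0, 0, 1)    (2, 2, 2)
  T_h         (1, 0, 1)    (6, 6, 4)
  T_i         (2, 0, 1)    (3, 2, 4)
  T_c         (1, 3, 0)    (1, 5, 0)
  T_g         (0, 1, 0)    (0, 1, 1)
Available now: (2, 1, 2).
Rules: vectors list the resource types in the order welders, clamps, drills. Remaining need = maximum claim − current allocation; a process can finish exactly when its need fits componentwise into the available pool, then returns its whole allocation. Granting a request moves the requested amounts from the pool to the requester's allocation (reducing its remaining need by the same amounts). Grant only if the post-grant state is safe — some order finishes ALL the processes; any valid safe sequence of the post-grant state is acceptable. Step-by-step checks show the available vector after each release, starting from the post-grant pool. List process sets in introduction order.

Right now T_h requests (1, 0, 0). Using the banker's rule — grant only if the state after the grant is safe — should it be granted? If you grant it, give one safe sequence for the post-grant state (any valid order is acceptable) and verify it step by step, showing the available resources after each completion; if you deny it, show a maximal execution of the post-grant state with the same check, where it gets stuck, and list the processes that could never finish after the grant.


GRANT. The post-grant state is safe; one safe sequence: T_g, T_c, T_a, T_i, T_d, T_h.
Key observation: the transfer keeps a workable pool ((1, 1, 2)); T_g starts the safe sequence.
Step-by-step check of the post-grant state:
  pool = (1, 1, 2)
  T_g: need (0, 0, 1) fits (1, 1, 2); releases (0, 1, 0), pool now (1, 2, 2)
  T_c: need (0, 2, 0) fits (1, 2, 2); releases (1, 3, 0), pool now (2, 5, 2)
  T_a: need (2, 2, 1) fits (2, 5, 2); releases (0, 0, 1), pool now (2, 5, 3)
  T_i: need (1, 2, 3) fits (2, 5, 3); releases (2, 0, 1), pool now (4, 5, 4)
  T_d: need (4, 1, 4) fits (4, 5, 4); releases (0, 1, 0), pool now (4, 6, 4)
  T_h: need (4, 6, 3) fits (4, 6, 4); releases (2, 0, 1), pool now (6, 6, 5)


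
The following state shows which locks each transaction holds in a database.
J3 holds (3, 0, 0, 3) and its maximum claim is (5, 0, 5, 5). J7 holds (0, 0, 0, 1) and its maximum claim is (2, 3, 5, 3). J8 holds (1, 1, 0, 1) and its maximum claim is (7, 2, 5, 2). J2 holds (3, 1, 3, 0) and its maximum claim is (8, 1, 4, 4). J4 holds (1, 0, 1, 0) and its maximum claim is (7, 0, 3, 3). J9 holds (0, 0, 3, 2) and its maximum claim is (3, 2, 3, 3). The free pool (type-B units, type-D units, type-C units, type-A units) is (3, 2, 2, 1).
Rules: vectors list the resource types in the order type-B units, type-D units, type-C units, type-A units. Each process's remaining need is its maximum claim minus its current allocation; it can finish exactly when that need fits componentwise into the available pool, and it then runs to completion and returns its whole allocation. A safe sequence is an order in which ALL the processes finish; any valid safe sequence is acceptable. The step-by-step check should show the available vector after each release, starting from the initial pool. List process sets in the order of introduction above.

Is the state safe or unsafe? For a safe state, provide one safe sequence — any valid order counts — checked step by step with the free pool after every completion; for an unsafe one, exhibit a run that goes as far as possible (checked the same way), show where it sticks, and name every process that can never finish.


SAFE. One safe sequence: J9, J3, J4, J2, J7, J8.
Key observation: J9 is the earliest step where a requested resource binds exactly: need (3, 2, 0, 1), pool (3, 2, 2, 1) at its turn.
Walking it through:
  pool = (3, 2, 2, 1)
  run J9 (needs (3, 2, 0, 1), free (3, 2, 2, 1)); after release of (0, 0, 3, 2) the pool is (3, 2, 5, 3)
  run J3 (needs (2, 0, 5, 2), free (3, 2, 5, 3)); after release of (3, 0, 0, 3) the pool is (6, 2, 5, 6)
  run J4 (needs (6, 0, 2, 3), free (6, 2, 5, 6)); after release of (1, 0, 1, 0) the pool is (7, 2, 6, 6)
  run J2 (needs (5, 0, 1, 4), free (7, 2, 6, 6)); after release of (3, 1, 3, 0) the pool is (10, 3, 9, 6)
  run J7 (needs (2, 3, 5, 2), free (10, 3, 9, 6)); after release of (0, 0, 0, 1) the pool is (10, 3, 9, 7)
  run J8 (needs (6, 1, 5, 1), free (10, 3, 9, 7)); after release of (1, 1, 0, 1) the pool is (11, 4, 9, 8)


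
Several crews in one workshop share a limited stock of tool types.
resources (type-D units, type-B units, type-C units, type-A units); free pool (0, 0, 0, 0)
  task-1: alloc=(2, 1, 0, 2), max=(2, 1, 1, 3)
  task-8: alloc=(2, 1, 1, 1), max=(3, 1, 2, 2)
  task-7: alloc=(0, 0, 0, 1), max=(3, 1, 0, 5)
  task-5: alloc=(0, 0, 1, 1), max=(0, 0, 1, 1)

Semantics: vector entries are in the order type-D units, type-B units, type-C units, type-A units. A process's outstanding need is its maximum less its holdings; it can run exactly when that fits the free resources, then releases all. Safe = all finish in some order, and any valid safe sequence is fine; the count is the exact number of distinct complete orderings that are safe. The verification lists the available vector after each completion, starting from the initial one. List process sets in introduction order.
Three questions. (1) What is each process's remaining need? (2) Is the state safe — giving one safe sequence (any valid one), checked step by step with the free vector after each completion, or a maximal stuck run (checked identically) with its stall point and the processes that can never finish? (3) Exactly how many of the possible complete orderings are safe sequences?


(1) Outstanding need per process (order type-D units, type-B units, type-C units, type-A units):
  task-1: (0, 0, 1, 1)
  task-8: (1, 0, 1, 1)
  task-7: (3, 1, 0, 4)
  task-5: (0, 0, 0, 0)
(2) SAFE. One safe sequence: task-5, task-1, task-8, task-7.
Key observation: task-1 marks the first exact bind of the order: its need (0, 0, 1, 1) fits the free (0, 0, 1, 1) with zero slack on a requested resource.
Verifying each step:
  pool = (0, 0, 0, 0)
  task-5 needs (0, 0, 0, 0) <= (0, 0, 0, 0) -> finishes; pool += (0, 0, 1, 1) = (0, 0, 1, 1)
  task-1 needs (0, 0, 1, 1) <= (0, 0, 1, 1) -> finishes; pool += (2, 1, 0, 2) = (2, 1, 1, 3)
  task-8 needs (1, 0, 1, 1) <= (2, 1, 1, 3) -> finishes; pool += (2, 1, 1, 1) = (4, 2, 2, 4)
  task-7 needs (3, 1, 0, 4) <= (4, 2, 2, 4) -> finishes; pool += (0, 0, 0, 1) = (4, 2, 2, 5)
(3) The exact count: 1 of the possible complete orderings is a safe sequence.


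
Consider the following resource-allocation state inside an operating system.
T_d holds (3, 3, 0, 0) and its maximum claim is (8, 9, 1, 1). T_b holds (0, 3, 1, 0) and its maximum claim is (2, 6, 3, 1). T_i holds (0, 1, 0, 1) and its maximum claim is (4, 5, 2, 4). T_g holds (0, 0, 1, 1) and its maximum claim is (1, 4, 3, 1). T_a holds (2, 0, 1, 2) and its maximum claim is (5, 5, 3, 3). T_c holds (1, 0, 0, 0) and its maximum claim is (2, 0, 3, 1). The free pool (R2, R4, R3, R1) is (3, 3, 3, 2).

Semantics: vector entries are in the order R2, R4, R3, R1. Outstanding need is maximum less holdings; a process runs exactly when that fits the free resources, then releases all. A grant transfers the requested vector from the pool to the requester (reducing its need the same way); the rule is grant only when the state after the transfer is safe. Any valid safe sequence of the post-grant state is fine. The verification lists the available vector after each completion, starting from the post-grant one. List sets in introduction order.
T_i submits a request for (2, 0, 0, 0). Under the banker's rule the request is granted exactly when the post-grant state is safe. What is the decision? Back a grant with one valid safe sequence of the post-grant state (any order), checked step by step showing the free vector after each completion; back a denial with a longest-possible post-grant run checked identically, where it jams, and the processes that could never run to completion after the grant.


GRANT: granting preserves safety; a valid post-grant sequence is T_c, T_b, T_g, T_i, T_a, T_d.
Key observation: the grant leaves (1, 3, 3, 2) free — enough for T_c, whose release restarts the cascade.
Step-by-step check of the post-grant state:
  pool = (1, 3, 3, 2)
  run T_c (needs (1, 0, 3, 1), free (1, 3, 3, 2)); after release of (1, 0, 0, 0) the pool is (2, 3, 3, 2)
  run T_b (needs (2, 3, 2, 1), free (2, 3, 3, 2)); after release of (0, 3, 1, 0) the pool is (2, 6, 4, 2)
  run T_g (needs (1, 4, 2, 0), free (2, 6, 4, 2)); after release of (0, 0, 1, 1) the pool is (2, 6, 5, 3)
  run T_i (needs (2, 4, 2, 3), free (2, 6, 5, 3)); after release of (2, 1, 0, 1) the pool is (4, 7, 5, 4)
  run T_a (needs (3, 5, 2, 1), free (4, 7, 5, 4)); after release of (2, 0, 1, 2) the pool is (6, 7, 6, 6)
  run T_d (needs (5, 6, 1, 1), free (6, 7, 6, 6)); after release of (3, 3, 0, 0) the pool is (9, 10, 6, 6)


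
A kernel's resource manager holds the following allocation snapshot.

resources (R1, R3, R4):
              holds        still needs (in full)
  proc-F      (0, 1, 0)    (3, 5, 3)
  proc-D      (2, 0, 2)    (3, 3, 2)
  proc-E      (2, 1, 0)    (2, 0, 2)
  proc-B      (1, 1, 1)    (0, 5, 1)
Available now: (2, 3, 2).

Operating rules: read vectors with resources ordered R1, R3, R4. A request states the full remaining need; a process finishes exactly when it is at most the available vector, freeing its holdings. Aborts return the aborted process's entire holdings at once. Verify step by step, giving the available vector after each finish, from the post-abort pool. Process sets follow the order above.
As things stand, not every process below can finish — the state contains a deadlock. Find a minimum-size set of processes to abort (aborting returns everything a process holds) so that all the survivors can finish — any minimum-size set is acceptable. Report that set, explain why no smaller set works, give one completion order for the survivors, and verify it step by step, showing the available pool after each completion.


Minimum abort set: proc-B.
Key observation: the deadlocked proc-F becomes finishable only because proc-B released (1, 1, 1); it completes at step 2 below.
Minimality: the empty abort set fails — the state is deadlocked as it stands.
Survivors finish in the order: proc-E, proc-F, proc-D. Check, step by step (pool after the aborts first):
  pool = (3, 4, 3)
  run proc-E (needs (2, 0, 2), free (3, 4, 3)); after release of (2, 1, 0) the pool is (5, 5, 3)
  run proc-F (needs (3, 5, 3), free (5, 5, 3)); after release of (0, 1, 0) the pool is (5, 6, 3)
  run proc-D (needs (3, 3, 2), free (5, 6, 3)); after release of (2, 0, 2) the pool is (7, 6, 5)


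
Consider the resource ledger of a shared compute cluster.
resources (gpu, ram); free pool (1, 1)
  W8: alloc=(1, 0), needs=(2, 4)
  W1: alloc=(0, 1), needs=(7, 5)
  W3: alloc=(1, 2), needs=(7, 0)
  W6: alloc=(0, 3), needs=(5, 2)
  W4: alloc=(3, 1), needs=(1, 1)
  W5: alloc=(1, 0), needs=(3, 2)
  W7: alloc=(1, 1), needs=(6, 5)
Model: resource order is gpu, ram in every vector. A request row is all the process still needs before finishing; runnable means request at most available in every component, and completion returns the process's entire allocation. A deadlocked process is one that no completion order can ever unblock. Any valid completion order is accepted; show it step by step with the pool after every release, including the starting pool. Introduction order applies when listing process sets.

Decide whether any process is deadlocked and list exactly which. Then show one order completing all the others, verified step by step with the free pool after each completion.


Nothing here is deadlocked.
Key observation: there is always a runnable process — W4 first — so the state unwinds completely.
The rest can finish in the order W4, W5, W6, W8, W7, W3, W1. Walking it through:
  pool = (1, 1)
  W4: need (1, 1) fits (1, 1); releases (3, 1), pool now (4, 2)
  W5: need (3, 2) fits (4, 2); releases (1, 0), pool now (5, 2)
  W6: need (5, 2) fits (5, 2); releases (0, 3), pool now (5, 5)
  W8: need (2, 4) fits (5, 5); releases (1, 0), pool now (6, 5)
  W7: need (6, 5) fits (6, 5); releases (1, 1), pool now (7, 6)
  W3: need (7, 0) fits (7, 6); releases (1, 2), pool now (8, 8)
  W1: need (7, 5) fits (8, 8); releases (0, 1), pool now (8, 9)


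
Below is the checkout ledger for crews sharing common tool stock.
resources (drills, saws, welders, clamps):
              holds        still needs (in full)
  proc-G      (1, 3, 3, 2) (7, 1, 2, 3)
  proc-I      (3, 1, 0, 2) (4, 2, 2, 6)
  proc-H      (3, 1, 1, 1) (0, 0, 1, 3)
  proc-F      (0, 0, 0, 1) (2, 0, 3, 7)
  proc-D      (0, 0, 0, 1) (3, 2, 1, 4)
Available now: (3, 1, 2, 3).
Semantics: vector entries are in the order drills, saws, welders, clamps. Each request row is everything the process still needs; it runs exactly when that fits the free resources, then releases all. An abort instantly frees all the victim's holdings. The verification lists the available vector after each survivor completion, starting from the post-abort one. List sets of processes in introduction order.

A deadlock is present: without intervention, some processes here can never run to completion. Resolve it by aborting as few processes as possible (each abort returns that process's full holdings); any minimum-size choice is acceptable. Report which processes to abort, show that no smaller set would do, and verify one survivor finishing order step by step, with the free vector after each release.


The answer: abort proc-G.
Key observation: the deadlocked proc-F becomes finishable only because proc-G released (1, 3, 3, 2); it completes at step 3 below.
Why nothing smaller works: aborting no one leaves the state deadlocked as given.
The survivors complete as proc-D, proc-H, proc-F, proc-I. Walking it through (starting from the post-abort pool):
  pool = (4, 4, 5, 5)
  proc-D needs (3, 2, 1, 4) <= (4, 4, 5, 5) -> finishes; pool += (0, 0, 0, 1) = (4, 4, 5, 6)
  proc-H needs (0, 0, 1, 3) <= (4, 4, 5, 6) -> finishes; pool += (3, 1, 1, 1) = (7, 5, 6, 7)
  proc-F needs (2, 0, 3, 7) <= (7, 5, 6, 7) -> finishes; pool += (0, 0, 0, 1) = (7, 5, 6, 8)
  proc-I needs (4, 2, 2, 6) <= (7, 5, 6, 8) -> finishes; pool += (3, 1, 0, 2) = (10, 6, 6, 10)


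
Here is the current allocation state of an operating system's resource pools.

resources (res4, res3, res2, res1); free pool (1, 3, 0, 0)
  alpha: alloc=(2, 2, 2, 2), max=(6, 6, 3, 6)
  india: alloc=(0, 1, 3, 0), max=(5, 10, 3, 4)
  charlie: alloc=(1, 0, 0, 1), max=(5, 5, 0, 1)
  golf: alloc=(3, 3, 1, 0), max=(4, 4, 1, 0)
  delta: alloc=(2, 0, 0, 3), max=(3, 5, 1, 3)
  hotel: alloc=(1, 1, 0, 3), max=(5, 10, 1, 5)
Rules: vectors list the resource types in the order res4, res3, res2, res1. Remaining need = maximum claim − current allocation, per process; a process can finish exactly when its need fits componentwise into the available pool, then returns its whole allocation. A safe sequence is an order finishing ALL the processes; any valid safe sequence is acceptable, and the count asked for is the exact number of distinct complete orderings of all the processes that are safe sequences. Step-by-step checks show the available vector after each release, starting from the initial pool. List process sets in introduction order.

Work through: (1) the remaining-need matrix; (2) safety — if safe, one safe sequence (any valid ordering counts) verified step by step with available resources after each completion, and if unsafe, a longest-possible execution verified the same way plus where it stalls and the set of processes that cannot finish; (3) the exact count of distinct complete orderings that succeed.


(1) Remaining need (order res4, res3, res2, res1):
  alpha: (4, 4, 1, 4)
  india: (5, 9, 0, 4)
  charlie: (4, 5, 0, 0)
  golf: (1, 1, 0, 0)
  delta: (1, 5, 1, 0)
  hotel: (4, 9, 1, 2)
(2) UNSAFE — no complete ordering exists.
Key observation: the pool after golf, charlie, delta, alpha is (9, 8, 3, 6); every surviving request exceeds it in res3, so progress ends there.
A maximal execution: golf, charlie, delta, alpha — then nothing else fits. Verifying each step:
  pool = (1, 3, 0, 0)
  golf: need (1, 1, 0, 0) fits (1, 3, 0, 0); releases (3, 3, 1, 0), pool now (4, 6, 1, 0)
  charlie: need (4, 5, 0, 0) fits (4, 6, 1, 0); releases (1, 0, 0, 1), pool now (5, 6, 1, 1)
  delta: need (1, 5, 1, 0) fits (5, 6, 1, 1); releases (2, 0, 0, 3), pool now (7, 6, 1, 4)
  alpha: need (4, 4, 1, 4) fits (7, 6, 1, 4); releases (2, 2, 2, 2), pool now (9, 8, 3, 6)
  india still needs (5, 9, 0, 4) but only (9, 8, 3, 6) is free — short on res3
  hotel still needs (4, 9, 1, 2) but only (9, 8, 3, 6) is free — short on res3
Never able to finish: india and hotel.
(3) Precisely 0 of the possible complete orderings are safe sequences.


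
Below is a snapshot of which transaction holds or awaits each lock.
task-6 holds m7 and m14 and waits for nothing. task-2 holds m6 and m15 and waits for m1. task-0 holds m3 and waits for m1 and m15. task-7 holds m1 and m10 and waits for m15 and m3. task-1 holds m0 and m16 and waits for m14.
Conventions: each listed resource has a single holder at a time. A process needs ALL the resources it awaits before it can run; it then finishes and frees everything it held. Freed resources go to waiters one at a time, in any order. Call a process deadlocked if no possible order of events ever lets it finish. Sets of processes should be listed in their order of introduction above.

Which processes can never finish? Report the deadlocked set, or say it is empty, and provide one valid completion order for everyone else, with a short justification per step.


The deadlocked set is task-2, task-0 and task-7.
Key observation: the wait chain closes on itself along task-2 -> task-7 -> task-2; task-0 is caught in further circular waits.
One completion order for the rest: task-6, task-1.
Check, step by step:
  run task-6 (it waits on nothing); releases m7 and m14
  task-1: everything it awaited (m14) is free; runs, freeing m0 and m16


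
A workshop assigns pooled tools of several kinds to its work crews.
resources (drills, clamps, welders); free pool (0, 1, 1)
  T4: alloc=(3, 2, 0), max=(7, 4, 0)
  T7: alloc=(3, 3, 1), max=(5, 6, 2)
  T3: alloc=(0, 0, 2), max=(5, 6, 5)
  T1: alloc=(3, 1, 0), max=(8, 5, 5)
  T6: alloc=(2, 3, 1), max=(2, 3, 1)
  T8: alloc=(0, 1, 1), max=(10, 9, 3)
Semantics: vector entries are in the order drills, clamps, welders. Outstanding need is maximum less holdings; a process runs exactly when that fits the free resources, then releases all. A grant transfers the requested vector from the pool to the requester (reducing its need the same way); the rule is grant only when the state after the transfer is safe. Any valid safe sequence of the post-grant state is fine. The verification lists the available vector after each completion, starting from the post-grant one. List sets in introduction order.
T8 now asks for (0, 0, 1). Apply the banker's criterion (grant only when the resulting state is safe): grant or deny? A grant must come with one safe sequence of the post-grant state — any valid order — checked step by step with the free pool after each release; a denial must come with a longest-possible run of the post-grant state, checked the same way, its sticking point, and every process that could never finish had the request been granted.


DENY: after the grant no complete ordering would exist.
Key observation: after T6, T7, T4 the pool peaks at (8, 9, 2), and each blocked process is short somewhere: T3 on welders; T1 on welders; T8 on drills.
Pretend the grant happened; the run T6, T7, T4 goes as far as possible. Verifying each step:
  pool = (0, 1, 0)
  T6 needs (0, 0, 0) <= (0, 1, 0) -> finishes; pool += (2, 3, 1) = (2, 4, 1)
  T7 needs (2, 3, 1) <= (2, 4, 1) -> finishes; pool += (3, 3, 1) = (5, 7, 2)
  T4 needs (4, 2, 0) <= (5, 7, 2) -> finishes; pool += (3, 2, 0) = (8, 9, 2)
  T3 still needs (5, 6, 3) but only (8, 9, 2) is free — short on welders
  T1 still needs (5, 4, 5) but only (8, 9, 2) is free — short on welders
  T8 still needs (10, 8, 1) but only (8, 9, 2) is free — short on drills
Post-grant, the permanently blocked set is T3, T1 and T8.


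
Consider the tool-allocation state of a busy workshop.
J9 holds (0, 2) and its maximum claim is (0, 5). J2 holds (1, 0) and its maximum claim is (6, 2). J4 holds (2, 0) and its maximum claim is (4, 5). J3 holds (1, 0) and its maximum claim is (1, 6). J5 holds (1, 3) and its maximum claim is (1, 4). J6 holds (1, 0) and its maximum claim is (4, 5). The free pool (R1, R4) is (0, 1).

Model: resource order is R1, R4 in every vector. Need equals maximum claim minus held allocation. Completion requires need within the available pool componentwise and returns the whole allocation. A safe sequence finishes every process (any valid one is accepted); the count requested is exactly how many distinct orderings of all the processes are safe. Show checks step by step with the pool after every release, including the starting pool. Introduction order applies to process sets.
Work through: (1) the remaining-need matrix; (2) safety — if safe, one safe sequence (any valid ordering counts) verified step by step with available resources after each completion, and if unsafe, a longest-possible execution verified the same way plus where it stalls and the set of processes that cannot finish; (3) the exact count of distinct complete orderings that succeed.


(1) Remaining need (order R1, R4):
  J9: (0, 3)
  J2: (5, 2)
  J4: (2, 5)
  J3: (0, 6)
  J5: (0, 1)
  J6: (3, 5)
(2) SAFE — a valid safe sequence is J5, J9, J3, J4, J6, J2.
Key observation: reading the order forward, J5 is the first process whose need (0, 1) meets the free pool (0, 1) exactly on a resource it requests.
Check, step by step:
  pool = (0, 1)
  J5: need (0, 1) fits (0, 1); releases (1, 3), pool now (1, 4)
  J9: need (0, 3) fits (1, 4); releases (0, 2), pool now (1, 6)
  J3: need (0, 6) fits (1, 6); releases (1, 0), pool now (2, 6)
  J4: need (2, 5) fits (2, 6); releases (2, 0), pool now (4, 6)
  J6: need (3, 5) fits (4, 6); releases (1, 0), pool now (5, 6)
  J2: need (5, 2) fits (5, 6); releases (1, 0), pool now (6, 6)
(3) Precisely 1 of the possible complete orderings is a safe sequence.


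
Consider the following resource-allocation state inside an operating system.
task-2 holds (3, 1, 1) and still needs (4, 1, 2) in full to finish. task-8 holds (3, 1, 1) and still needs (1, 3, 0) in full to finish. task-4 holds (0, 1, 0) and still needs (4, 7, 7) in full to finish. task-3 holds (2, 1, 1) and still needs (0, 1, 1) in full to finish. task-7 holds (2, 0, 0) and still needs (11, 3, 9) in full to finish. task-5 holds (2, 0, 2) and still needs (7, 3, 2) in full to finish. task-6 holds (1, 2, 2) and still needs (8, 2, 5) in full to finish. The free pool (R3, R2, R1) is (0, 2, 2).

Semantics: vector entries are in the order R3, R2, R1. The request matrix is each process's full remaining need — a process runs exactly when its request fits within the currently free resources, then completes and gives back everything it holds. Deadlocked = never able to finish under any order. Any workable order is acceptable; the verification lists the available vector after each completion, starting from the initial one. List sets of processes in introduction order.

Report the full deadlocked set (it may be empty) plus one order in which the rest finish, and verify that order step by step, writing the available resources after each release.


Nothing here is deadlocked.
Key observation: the pool covers task-3 at once, and every later process fits after earlier releases.
One completion order for the rest: task-3, task-8, task-2, task-6, task-5, task-7, task-4. Verifying each step:
  pool = (0, 2, 2)
  run task-3 (needs (0, 1, 1), free (0, 2, 2)); after release of (2, 1, 1) the pool is (2, 3, 3)
  run task-8 (needs (1, 3, 0), free (2, 3, 3)); after release of (3, 1, 1) the pool is (5, 4, 4)
  run task-2 (needs (4, 1, 2), free (5, 4, 4)); after release of (3, 1, 1) the pool is (8, 5, 5)
  run task-6 (needs (8, 2, 5), free (8, 5, 5)); after release of (1, 2, 2) the pool is (9, 7, 7)
  run task-5 (needs (7, 3, 2), free (9, 7, 7)); after release of (2, 0, 2) the pool is (11, 7, 9)
  run task-7 (needs (11, 3, 9), free (11, 7, 9)); after release of (2, 0, 0) the pool is (13, 7, 9)
  run task-4 (needs (4, 7, 7), free (13, 7, 9)); after release of (0, 1, 0) the pool is (13, 8, 9)


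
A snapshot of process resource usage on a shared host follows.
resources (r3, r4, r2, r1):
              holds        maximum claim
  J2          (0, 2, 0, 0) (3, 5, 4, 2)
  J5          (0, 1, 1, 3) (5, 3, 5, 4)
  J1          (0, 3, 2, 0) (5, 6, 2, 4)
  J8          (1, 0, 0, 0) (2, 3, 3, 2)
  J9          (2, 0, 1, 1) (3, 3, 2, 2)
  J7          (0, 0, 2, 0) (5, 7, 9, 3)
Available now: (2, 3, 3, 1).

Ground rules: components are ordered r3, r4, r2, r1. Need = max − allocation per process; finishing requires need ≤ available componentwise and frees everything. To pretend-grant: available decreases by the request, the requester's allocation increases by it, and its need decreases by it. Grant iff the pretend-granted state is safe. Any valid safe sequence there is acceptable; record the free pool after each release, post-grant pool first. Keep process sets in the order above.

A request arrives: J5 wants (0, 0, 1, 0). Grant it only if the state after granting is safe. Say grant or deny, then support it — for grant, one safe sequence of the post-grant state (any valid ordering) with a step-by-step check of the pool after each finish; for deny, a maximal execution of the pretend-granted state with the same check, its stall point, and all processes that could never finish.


GRANT. The post-grant state is safe; one safe sequence: J9, J8, J5, J2, J1, J7.
Key observation: granting shrinks the pool to (2, 3, 2, 1), yet J9 still fits and the chain goes through.
Verifying the post-grant state step by step:
  pool = (2, 3, 2, 1)
  J9: need (1, 3, 1, 1) fits (2, 3, 2, 1); releases (2, 0, 1, 1), pool now (4, 3, 3, 2)
  J8: need (1, 3, 3, 2) fits (4, 3, 3, 2); releases (1, 0, 0, 0), pool now (5, 3, 3, 2)
  J5: need (5, 2, 3, 1) fits (5, 3, 3, 2); releases (0, 1, 2, 3), pool now (5, 4, 5, 5)
  J2: need (3, 3, 4, 2) fits (5, 4, 5, 5); releases (0, 2, 0, 0), pool now (5, 6, 5, 5)
  J1: need (5, 3, 0, 4) fits (5, 6, 5, 5); releases (0, 3, 2, 0), pool now (5, 9, 7, 5)
  J7: need (5, 7, 7, 3) fits (5, 9, 7, 5); releases (0, 0, 2, 0), pool now (5, 9, 9, 5)


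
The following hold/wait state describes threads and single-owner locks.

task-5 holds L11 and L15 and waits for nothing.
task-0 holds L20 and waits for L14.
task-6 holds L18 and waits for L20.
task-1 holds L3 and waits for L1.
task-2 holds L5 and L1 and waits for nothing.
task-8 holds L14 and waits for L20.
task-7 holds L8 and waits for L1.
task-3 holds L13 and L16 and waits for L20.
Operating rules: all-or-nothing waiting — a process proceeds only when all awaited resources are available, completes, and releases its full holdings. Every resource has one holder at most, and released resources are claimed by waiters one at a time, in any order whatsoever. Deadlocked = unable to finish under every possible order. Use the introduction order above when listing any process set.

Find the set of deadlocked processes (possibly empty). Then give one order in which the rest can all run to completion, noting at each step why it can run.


Deadlocked set: task-0, task-6, task-8 and task-3.
Key observation: along task-0 -> task-8 -> task-0, each member waits on what the next one holds — a deadlock; task-6 and task-3 wait into the deadlock from upstream.
One completion order for the rest: task-2, task-1, task-5, task-7.
Verifying each step:
  task-2 waits on nothing -> runs at once and releases L5 and L1
  task-1: everything it awaited (L1) is free; runs, freeing L3
  task-5 waits on nothing -> runs at once and releases L11 and L15
  task-7: everything it awaited (L1) is free; runs, freeing L8


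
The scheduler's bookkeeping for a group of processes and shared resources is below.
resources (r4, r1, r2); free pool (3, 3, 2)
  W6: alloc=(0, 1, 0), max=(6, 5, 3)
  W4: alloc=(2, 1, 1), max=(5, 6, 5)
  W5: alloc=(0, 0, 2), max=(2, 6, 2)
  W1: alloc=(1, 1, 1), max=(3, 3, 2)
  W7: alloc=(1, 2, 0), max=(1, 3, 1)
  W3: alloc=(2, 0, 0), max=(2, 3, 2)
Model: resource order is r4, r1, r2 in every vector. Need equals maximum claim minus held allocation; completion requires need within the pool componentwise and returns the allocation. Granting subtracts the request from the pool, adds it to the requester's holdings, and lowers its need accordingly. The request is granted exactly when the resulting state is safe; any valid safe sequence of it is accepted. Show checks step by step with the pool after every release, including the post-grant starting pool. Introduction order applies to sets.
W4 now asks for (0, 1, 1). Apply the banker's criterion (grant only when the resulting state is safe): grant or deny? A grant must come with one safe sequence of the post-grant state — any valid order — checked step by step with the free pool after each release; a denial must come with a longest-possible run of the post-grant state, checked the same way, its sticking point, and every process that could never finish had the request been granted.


DENY: after the grant no complete ordering would exist.
Key observation: after W7, W1, W3 the pool peaks at (7, 5, 2), and each blocked process is short somewhere: W6 on r2; W4 on r2; W5 on r1.
On the post-grant state, W7, W1, W3 is a maximal run — nothing extends it. Walking it through:
  pool = (3, 2, 1)
  run W7 (needs (0, 1, 1), free (3, 2, 1)); after release of (1, 2, 0) the pool is (4, 4, 1)
  run W1 (needs (2, 2, 1), free (4, 4, 1)); after release of (1, 1, 1) the pool is (5, 5, 2)
  run W3 (needs (0, 3, 2), free (5, 5, 2)); after release of (2, 0, 0) the pool is (7, 5, 2)
  blocked: W6 wants (6, 4, 3), pool (7, 5, 2) — not enough r2
  blocked: W4 wants (3, 4, 3), pool (7, 5, 2) — not enough r2
  blocked: W5 wants (2, 6, 0), pool (7, 5, 2) — not enough r1
Post-grant, the permanently blocked set is W6, W4 and W5.


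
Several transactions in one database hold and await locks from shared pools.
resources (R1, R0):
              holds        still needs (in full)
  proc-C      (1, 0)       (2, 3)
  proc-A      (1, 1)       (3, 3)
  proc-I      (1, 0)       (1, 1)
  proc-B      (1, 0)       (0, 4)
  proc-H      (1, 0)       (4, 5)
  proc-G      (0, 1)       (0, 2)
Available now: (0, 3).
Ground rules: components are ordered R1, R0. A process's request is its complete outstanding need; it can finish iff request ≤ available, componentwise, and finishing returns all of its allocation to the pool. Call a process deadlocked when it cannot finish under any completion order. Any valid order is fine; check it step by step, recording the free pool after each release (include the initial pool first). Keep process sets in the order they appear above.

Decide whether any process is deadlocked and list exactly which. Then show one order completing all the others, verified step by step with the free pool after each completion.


Nothing here is deadlocked.
Key observation: the pool covers proc-G at once, and every later process fits after earlier releases.
One completion order for the rest: proc-G, proc-B, proc-I, proc-C, proc-A, proc-H. Check, step by step:
  pool = (0, 3)
  proc-G needs (0, 2) <= (0, 3) -> finishes; pool += (0, 1) = (0, 4)
  proc-B needs (0, 4) <= (0, 4) -> finishes; pool += (1, 0) = (1, 4)
  proc-I needs (1, 1) <= (1, 4) -> finishes; pool += (1, 0) = (2, 4)
  proc-C needs (2, 3) <= (2, 4) -> finishes; pool += (1, 0) = (3, 4)
  proc-A needs (3, 3) <= (3, 4) -> finishes; pool += (1, 1) = (4, 5)
  proc-H needs (4, 5) <= (4, 5) -> finishes; pool += (1, 0) = (5, 5)


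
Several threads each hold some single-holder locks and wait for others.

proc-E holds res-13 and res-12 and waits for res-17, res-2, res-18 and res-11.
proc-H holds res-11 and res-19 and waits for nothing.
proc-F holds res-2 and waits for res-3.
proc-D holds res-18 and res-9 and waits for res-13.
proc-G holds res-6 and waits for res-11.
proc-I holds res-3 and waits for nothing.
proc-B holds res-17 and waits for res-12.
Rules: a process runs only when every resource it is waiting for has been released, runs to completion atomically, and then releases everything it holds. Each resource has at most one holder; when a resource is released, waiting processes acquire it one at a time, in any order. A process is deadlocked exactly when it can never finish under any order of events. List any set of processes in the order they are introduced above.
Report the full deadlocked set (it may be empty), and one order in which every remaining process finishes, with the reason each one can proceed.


Deadlocked set: proc-E, proc-D and proc-B.
Key observation: the knot is the closed ring of waits proc-E -> proc-D -> proc-E; proc-B is caught in further circular waits.
The rest can finish in the order proc-I, proc-H, proc-G, proc-F.
Check, step by step:
  proc-I waits on nothing -> runs at once and releases res-3
  proc-H waits on nothing -> runs at once and releases res-11 and res-19
  run proc-G (all its waits — res-11 — are resolved); releases res-6
  run proc-F (all its waits — res-3 — are resolved); releases res-2


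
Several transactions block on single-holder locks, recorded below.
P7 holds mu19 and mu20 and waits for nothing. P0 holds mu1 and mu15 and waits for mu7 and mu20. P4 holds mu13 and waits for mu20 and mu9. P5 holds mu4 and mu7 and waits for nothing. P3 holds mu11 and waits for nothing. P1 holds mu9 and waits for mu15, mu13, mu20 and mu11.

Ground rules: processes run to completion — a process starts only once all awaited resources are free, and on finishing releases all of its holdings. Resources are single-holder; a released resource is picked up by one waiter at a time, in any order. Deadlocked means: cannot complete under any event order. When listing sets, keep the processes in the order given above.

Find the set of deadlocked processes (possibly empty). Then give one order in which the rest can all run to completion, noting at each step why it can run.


Deadlocked: P4 and P1.
Key observation: along P4 -> P1 -> P4, each member waits on what the next one holds — a deadlock; no other process is dragged down with it.
A valid finishing order for the others: P5, P3, P7, P0.
Check, step by step:
  P5 waits on nothing -> runs at once and releases mu4 and mu7
  P3 waits on nothing -> runs at once and releases mu11
  P7 waits on nothing -> runs at once and releases mu19 and mu20
  P0: everything it awaited (mu7 and mu20) is free; runs, freeing mu1 and mu15


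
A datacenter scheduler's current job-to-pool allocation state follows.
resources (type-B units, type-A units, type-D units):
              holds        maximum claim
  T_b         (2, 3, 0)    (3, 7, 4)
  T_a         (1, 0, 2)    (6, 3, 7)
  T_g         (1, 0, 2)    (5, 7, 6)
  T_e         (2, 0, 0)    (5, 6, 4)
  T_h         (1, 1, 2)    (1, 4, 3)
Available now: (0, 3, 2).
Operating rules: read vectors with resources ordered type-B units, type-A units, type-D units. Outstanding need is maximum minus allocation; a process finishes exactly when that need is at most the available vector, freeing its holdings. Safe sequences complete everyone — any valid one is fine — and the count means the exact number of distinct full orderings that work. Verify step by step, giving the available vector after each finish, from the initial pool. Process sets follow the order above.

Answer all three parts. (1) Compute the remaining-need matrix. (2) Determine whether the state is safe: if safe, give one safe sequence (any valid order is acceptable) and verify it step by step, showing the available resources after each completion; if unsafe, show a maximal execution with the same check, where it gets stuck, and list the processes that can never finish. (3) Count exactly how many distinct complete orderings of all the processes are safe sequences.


(1) Need matrix, components ordered type-B units, type-A units, type-D units:
  T_b: (1, 4, 4)
  T_a: (5, 3, 5)
  T_g: (4, 7, 4)
  T_e: (3, 6, 4)
  T_h: (0, 3, 1)
(2) The state is SAFE; one workable sequence: T_h, T_b, T_e, T_g, T_a.
Key observation: T_h marks the first exact bind of the order: its need (0, 3, 1) fits the free (0, 3, 2) with zero slack on a requested resource.
Verifying each step:
  pool = (0, 3, 2)
  run T_h (needs (0, 3, 1), free (0, 3, 2)); after release of (1, 1, 2) the pool is (1, 4, 4)
  run T_b (needs (1, 4, 4), free (1, 4, 4)); after release of (2, 3, 0) the pool is (3, 7, 4)
  run T_e (needs (3, 6, 4), free (3, 7, 4)); after release of (2, 0, 0) the pool is (5, 7, 4)
  run T_g (needs (4, 7, 4), free (5, 7, 4)); after release of (1, 0, 2) the pool is (6, 7, 6)
  run T_a (needs (5, 3, 5), free (6, 7, 6)); after release of (1, 0, 2) the pool is (7, 7, 8)
(3) Precisely 1 of the possible complete orderings is a safe sequence.
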